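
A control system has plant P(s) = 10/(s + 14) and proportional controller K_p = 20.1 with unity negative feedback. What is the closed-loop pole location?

Closed-loop transfer function: T(s) = K_p·P(s)/(1 + K_p·P(s)) = 201/(s + 14 + 201) = 201/(s + 215).
The closed-loop pole is at s = −215.

s = -215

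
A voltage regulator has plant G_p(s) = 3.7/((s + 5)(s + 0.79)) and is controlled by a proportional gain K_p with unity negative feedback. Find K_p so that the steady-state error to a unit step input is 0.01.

The loop is type 0, so e_ss(step) = 1/(1 + K_pos) with K_pos = K_p·G_p(0).
G_p(0) = 0.9367. Require 1/(1 + K_p·0.9367) = 0.01, so 1 + 0.9367·K_p = 100.
K_p = (100 − 1)/0.9367 = 106.

K_p = 106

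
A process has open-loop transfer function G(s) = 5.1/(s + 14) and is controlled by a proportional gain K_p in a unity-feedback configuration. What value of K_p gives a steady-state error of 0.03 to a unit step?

K_p = 88.8

Steady-state error for a unit step on this type-0 loop is 1/(1 + K_p·G(0)).
G(0) = 0.3643. Require 1/(1 + K_p·0.3643) = 0.03, so 1 + 0.3643·K_p = 33.33.
K_p = (33.33 − 1)/0.3643 = 88.8.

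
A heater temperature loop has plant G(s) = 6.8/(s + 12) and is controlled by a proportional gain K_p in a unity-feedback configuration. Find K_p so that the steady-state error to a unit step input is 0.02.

The loop is type 0, so e_ss(step) = 1/(1 + K_pos) with K_pos = K_p·G(0).
G(0) = 0.5667. Require 1/(1 + K_p·0.5667) = 0.02, so 1 + 0.5667·K_p = 50.
K_p = (50 − 1)/0.5667 = 86.5.

K_p = 86.5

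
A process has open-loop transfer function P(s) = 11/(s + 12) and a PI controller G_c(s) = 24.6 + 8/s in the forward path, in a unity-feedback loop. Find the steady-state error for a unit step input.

0

The open loop G_c(s)P(s) has a pole at the origin (type 1), so the static position error constant is infinite and e_ss = 1/(1+∞) = 0.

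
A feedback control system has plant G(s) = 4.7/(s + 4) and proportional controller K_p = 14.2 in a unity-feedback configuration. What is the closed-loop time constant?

Closed-loop transfer function: T(s) = K_p·G(s)/(1 + K_p·G(s)) = 66.74/(s + 4 + 66.74) = 66.74/(s + 70.74).
Time constant τ = 1/70.74 = 0.0141 s.

τ = 0.0141 s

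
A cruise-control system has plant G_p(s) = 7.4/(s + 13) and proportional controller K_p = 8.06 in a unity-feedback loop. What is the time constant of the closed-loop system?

τ = 0.0138 s

Closed-loop transfer function: T(s) = K_p·G_p(s)/(1 + K_p·G_p(s)) = 59.64/(s + 13 + 59.64) = 59.64/(s + 72.64).
Time constant τ = 1/72.64 = 0.0138 s.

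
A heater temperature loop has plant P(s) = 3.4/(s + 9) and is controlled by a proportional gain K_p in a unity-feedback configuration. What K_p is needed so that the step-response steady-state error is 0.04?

K_p = 63.5

For a type-0 loop with proportional control, e_ss = 1/(1 + K_p·P(0)).
P(0) = 0.3778. Require 1/(1 + K_p·0.3778) = 0.04, so 1 + 0.3778·K_p = 25.
K_p = (25 − 1)/0.3778 = 63.5.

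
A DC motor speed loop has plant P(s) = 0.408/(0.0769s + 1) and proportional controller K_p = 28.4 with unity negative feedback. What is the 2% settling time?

Closed loop: T(s) = K_p·P/(1+K_p·P) = 11.59/(0.0769s + 1 + 11.59), with pole at s = −(1 + 11.59)/0.0769 = −163.7.
τ = 1/163.7 = 0.006109 s, so 2% settling time ≈ 4τ = 0.0244 s.

T_s ≈ 0.0244 s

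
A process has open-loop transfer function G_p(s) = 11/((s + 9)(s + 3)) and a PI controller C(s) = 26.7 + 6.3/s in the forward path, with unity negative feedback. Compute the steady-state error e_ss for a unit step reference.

0

The open loop C(s)G_p(s) has a pole at the origin (type 1), so the static position error constant is infinite and e_ss = 1/(1+∞) = 0.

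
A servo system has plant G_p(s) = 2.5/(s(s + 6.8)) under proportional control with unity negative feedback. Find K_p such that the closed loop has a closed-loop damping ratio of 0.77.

Closed-loop characteristic equation: s² + 6.8s + K_p·2.5 = 0.
So ω_n = √(2.5K_p) and 2ζω_n = 6.8, giving ζ = 6.8/(2√(2.5K_p)).
Setting ζ = 0.77: √(2.5K_p) = 6.8/(2·0.77) = 4.416, so K_p = 19.5/2.5 = 7.8.

K_p = 7.8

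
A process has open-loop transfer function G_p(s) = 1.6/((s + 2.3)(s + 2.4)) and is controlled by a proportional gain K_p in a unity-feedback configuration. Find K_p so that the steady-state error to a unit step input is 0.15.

The loop is type 0, so e_ss(step) = 1/(1 + K_pos) with K_pos = K_p·G_p(0).
G_p(0) = 0.2899. Require 1/(1 + K_p·0.2899) = 0.15, so 1 + 0.2899·K_p = 6.667.
K_p = (6.667 − 1)/0.2899 = 19.5.

K_p = 19.5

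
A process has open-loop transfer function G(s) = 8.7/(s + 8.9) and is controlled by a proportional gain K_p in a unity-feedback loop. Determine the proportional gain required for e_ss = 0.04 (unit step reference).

K_p = 24.6

Steady-state error for a unit step on this type-0 loop is 1/(1 + K_p·G(0)).
G(0) = 0.9775. Require 1/(1 + K_p·0.9775) = 0.04, so 1 + 0.9775·K_p = 25.
K_p = (25 − 1)/0.9775 = 24.6.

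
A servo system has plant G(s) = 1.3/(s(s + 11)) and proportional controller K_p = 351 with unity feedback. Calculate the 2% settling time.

T_s ≈ 0.727 s

Closed-loop characteristic equation: s² + 11s + 456.3 = 0, so ω_n = 21.36 rad/s and ζ = 11/(2·21.36) = 0.2575.
2% settling time T_s ≈ 4/(ζω_n) = 4/5.5 = 0.727 s.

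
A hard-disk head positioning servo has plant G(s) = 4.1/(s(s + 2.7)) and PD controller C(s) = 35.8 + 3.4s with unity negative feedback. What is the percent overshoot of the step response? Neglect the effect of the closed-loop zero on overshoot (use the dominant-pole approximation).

5.14%

Forward path: (35.8 + 3.4s)·4.1/(s(s+2.7)). The closed-loop characteristic equation is s² + (2.7 + 4.1·3.4)s + 4.1·35.8 = 0.
That is s² + 16.64s + 146.8 = 0, so ω_n = 12.12 rad/s and ζ = 16.64/(2·12.12) = 0.6867.
%OS = 100·exp(−πζ/√(1−ζ²)) = 5.14%.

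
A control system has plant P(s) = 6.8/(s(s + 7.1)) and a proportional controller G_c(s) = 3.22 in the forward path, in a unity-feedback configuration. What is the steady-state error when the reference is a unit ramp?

The loop has one pole at the origin (type 1). Velocity error constant K_v = lim_{s→0} s·G_c(s)P(s) = 3.22·6.8/7.1 = 3.084.
Steady-state error to a unit ramp: e_ss = 1/K_v = 0.324.

0.324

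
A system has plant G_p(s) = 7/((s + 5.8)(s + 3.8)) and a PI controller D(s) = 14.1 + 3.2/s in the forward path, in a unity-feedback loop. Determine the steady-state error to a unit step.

The open loop D(s)G_p(s) has a pole at the origin (type 1), so the static position error constant is infinite and e_ss = 1/(1+∞) = 0.

0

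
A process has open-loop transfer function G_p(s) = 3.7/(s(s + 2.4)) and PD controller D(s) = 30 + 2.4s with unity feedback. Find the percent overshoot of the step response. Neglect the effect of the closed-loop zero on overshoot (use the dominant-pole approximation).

Forward path: (30 + 2.4s)·3.7/(s(s+2.4)). The closed-loop characteristic equation is s² + (2.4 + 3.7·2.4)s + 3.7·30 = 0.
That is s² + 11.28s + 111 = 0, so ω_n = 10.54 rad/s and ζ = 11.28/(2·10.54) = 0.5353.
%OS = 100·exp(−πζ/√(1−ζ²)) = 13.7%.

13.7%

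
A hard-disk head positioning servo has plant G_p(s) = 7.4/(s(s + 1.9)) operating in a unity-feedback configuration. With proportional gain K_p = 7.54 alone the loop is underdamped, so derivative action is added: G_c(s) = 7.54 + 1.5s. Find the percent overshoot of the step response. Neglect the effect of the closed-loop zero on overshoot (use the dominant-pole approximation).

0.389%

Forward path: (7.54 + 1.5s)·7.4/(s(s+1.9)). The closed-loop characteristic equation is s² + (1.9 + 7.4·1.5)s + 7.4·7.54 = 0.
That is s² + 13s + 55.8 = 0, so ω_n = 7.47 rad/s and ζ = 13/(2·7.47) = 0.8702.
%OS = 100·exp(−πζ/√(1−ζ²)) = 0.389%.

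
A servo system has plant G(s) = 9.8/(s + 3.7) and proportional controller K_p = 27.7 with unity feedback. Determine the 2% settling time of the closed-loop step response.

Closed-loop transfer function: T(s) = K_p·G(s)/(1 + K_p·G(s)) = 271.5/(s + 3.7 + 271.5) = 271.5/(s + 275.2).
Time constant τ = 1/275.2 = 0.003634 s, so the 2% settling time is about 4τ = 0.0145 s.

T_s ≈ 0.0145 s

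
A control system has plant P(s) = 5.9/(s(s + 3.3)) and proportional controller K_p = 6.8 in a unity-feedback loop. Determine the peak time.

From 1 + K_pP(s) = 0: s² + 3.3s + 40.12 = 0 ⇒ ω_n = 6.334, ζ = 0.2605.
Damped frequency ω_d = ω_n√(1−ζ²) = 6.115 rad/s, so peak time T_p = π/ω_d = 0.514 s.

T_p = 0.514 s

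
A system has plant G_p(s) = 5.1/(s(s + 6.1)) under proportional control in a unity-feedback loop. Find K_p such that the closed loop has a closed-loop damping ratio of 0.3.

Closed-loop characteristic equation: s² + 6.1s + K_p·5.1 = 0.
So ω_n = √(5.1K_p) and 2ζω_n = 6.1, giving ζ = 6.1/(2√(5.1K_p)).
Setting ζ = 0.3: √(5.1K_p) = 6.1/(2·0.3) = 10.17, so K_p = 103.4/5.1 = 20.3.

K_p = 20.3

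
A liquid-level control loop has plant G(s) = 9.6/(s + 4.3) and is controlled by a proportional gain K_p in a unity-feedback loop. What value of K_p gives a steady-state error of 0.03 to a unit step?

K_p = 14.5

The loop is type 0, so e_ss(step) = 1/(1 + K_pos) with K_pos = K_p·G(0).
G(0) = 2.233. Require 1/(1 + K_p·2.233) = 0.03, so 1 + 2.233·K_p = 33.33.
K_p = (33.33 − 1)/2.233 = 14.5.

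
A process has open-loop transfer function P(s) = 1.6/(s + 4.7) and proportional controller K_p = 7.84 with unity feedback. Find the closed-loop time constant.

Closed-loop transfer function: T(s) = K_p·P(s)/(1 + K_p·P(s)) = 12.54/(s + 4.7 + 12.54) = 12.54/(s + 17.24).
Time constant τ = 1/17.24 = 0.058 s.

τ = 0.058 s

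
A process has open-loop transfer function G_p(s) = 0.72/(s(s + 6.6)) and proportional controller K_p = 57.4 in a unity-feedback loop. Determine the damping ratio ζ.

ζ = 0.513

With unity feedback the closed-loop characteristic equation is s² + 6.6s + 57.4·0.72 = s² + 6.6s + 41.33 = 0.
Matching s² + 2ζω_n s + ω_n²: ω_n = √41.33 = 6.429 rad/s and 2ζω_n = 6.6, so ζ = 6.6/(2·6.429) = 0.513.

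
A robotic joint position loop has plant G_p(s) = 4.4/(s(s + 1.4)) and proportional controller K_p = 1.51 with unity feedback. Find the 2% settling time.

T_s ≈ 5.71 s

The closed-loop denominator s² + 1.4s + 6.644 gives ω_n = √6.644 = 2.578 and ζ = 1.4/(2ω_n) = 0.2716.
2% settling time T_s ≈ 4/(ζω_n) = 4/0.7 = 5.71 s.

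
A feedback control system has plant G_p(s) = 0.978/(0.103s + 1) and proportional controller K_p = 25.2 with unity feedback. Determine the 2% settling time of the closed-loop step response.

T_s ≈ 0.0161 s

Closed loop: T(s) = K_p·G_p/(1+K_p·G_p) = 24.65/(0.103s + 1 + 24.65), with pole at s = −(1 + 24.65)/0.103 = −249.
τ = 1/249 = 0.004016 s, so 2% settling time ≈ 4τ = 0.0161 s.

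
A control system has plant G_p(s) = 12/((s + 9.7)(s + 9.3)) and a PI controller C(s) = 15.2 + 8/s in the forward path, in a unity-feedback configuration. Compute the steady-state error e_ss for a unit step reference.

0

The open loop C(s)G_p(s) has a pole at the origin (type 1), so the static position error constant is infinite and e_ss = 1/(1+∞) = 0.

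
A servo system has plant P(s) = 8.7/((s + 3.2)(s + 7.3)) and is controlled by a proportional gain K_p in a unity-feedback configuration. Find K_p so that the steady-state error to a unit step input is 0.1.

K_p = 24.2

The loop is type 0, so e_ss(step) = 1/(1 + K_pos) with K_pos = K_p·P(0).
P(0) = 0.3724. Require 1/(1 + K_p·0.3724) = 0.1, so 1 + 0.3724·K_p = 10.
K_p = (10 − 1)/0.3724 = 24.2.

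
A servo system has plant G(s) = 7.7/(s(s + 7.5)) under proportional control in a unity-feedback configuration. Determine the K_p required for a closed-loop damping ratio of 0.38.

Closed-loop characteristic equation: s² + 7.5s + K_p·7.7 = 0.
So ω_n = √(7.7K_p) and 2ζω_n = 7.5, giving ζ = 7.5/(2√(7.7K_p)).
Setting ζ = 0.38: √(7.7K_p) = 7.5/(2·0.38) = 9.868, so K_p = 97.39/7.7 = 12.6.

K_p = 12.6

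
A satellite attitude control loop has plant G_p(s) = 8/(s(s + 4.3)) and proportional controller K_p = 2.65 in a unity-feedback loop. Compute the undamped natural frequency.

ω_n = 4.6 rad/s

The closed-loop denominator is s(s+4.3) + 2.65·8 = s² + 4.3s + 21.2.
Matching s² + 2ζω_n s + ω_n²: ω_n = √21.2 = 4.604 rad/s and 2ζω_n = 4.3, so ζ = 4.3/(2·4.604) = 0.467.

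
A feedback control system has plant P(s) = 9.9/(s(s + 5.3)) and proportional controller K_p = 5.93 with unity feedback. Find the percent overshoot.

31.4%

Closed-loop characteristic equation: s² + 5.3s + 58.71 = 0, so ω_n = 7.662 rad/s and ζ = 5.3/(2·7.662) = 0.3459.
%OS = 100·exp(−πζ/√(1−ζ²)) = 100·exp(−π·0.3459/√0.8804) = 31.4%.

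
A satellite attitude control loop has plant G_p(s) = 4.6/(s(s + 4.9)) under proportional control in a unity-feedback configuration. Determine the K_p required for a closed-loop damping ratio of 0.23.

K_p = 24.7

Closed-loop characteristic equation: s² + 4.9s + K_p·4.6 = 0.
So ω_n = √(4.6K_p) and 2ζω_n = 4.9, giving ζ = 4.9/(2√(4.6K_p)).
Setting ζ = 0.23: √(4.6K_p) = 4.9/(2·0.23) = 10.65, so K_p = 113.5/4.6 = 24.7.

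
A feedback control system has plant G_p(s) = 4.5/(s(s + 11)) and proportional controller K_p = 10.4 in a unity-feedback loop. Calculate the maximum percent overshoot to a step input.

The closed-loop denominator s² + 11s + 46.8 gives ω_n = √46.8 = 6.841 and ζ = 11/(2ω_n) = 0.804.
%OS = 100·exp(−πζ/√(1−ζ²)) = 100·exp(−π·0.804/√0.3536) = 1.43%.

1.43%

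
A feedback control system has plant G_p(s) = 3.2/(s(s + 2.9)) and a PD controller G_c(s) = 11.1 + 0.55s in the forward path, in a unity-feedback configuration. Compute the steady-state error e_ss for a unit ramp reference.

0.0816

The loop has one pole at the origin (type 1). Velocity error constant K_v = lim_{s→0} s·G_c(s)G_p(s) = 11.1·3.2/2.9 = 12.25.
Steady-state error to a unit ramp: e_ss = 1/K_v = 0.0816.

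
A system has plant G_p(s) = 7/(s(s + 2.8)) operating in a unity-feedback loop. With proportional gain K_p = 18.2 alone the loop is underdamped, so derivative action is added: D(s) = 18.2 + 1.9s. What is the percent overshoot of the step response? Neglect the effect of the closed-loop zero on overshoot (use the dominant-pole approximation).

Forward path: (18.2 + 1.9s)·7/(s(s+2.8)). The closed-loop characteristic equation is s² + (2.8 + 7·1.9)s + 7·18.2 = 0.
That is s² + 16.1s + 127.4 = 0, so ω_n = 11.29 rad/s and ζ = 16.1/(2·11.29) = 0.7132.
%OS = 100·exp(−πζ/√(1−ζ²)) = 4.09%.

4.09%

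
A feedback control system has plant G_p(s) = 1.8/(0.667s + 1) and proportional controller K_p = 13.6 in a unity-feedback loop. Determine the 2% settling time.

T_s ≈ 0.105 s

Closed loop: T(s) = K_p·G_p/(1+K_p·G_p) = 24.48/(0.667s + 1 + 24.48), with pole at s = −(1 + 24.48)/0.667 = −38.2.
τ = 1/38.2 = 0.02618 s, so 2% settling time ≈ 4τ = 0.105 s.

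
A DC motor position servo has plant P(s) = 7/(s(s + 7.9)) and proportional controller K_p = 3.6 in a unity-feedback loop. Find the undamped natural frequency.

1 + K_p·P(s) = 0 gives s² + 7.9s + 25.2 = 0.
So ω_n² = 25.2 ⇒ ω_n = 5.02 rad/s, and ζ = 7.9/(2ω_n) = 0.787.

ω_n = 5.02 rad/s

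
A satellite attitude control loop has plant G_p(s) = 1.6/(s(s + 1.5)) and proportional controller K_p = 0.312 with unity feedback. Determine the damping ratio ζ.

With unity feedback the closed-loop characteristic equation is s² + 1.5s + 0.312·1.6 = s² + 1.5s + 0.4992 = 0.
So ω_n² = 0.4992 ⇒ ω_n = 0.7065 rad/s, and ζ = 1.5/(2ω_n) = 1.06.

ζ = 1.06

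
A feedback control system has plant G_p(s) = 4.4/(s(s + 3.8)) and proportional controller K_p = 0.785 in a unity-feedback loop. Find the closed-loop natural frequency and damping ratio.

ω_n = 1.86 rad/s, ζ = 1.02

With unity feedback the closed-loop characteristic equation is s² + 3.8s + 0.785·4.4 = s² + 3.8s + 3.454 = 0.
So ω_n² = 3.454 ⇒ ω_n = 1.858 rad/s, and ζ = 3.8/(2ω_n) = 1.02.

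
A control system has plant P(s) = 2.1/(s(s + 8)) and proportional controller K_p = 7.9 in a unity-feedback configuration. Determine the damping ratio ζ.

ζ = 0.982

1 + K_p·P(s) = 0 gives s² + 8s + 16.59 = 0.
Matching s² + 2ζω_n s + ω_n²: ω_n = √16.59 = 4.073 rad/s and 2ζω_n = 8, so ζ = 8/(2·4.073) = 0.982.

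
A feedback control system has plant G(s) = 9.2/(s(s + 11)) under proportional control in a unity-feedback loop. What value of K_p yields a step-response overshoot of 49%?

K_p = 67.1

From %OS = 100·exp(−πζ/√(1−ζ²)) = 49%, ζ = −ln(0.49)/√(π²+ln²(0.49)) = 0.2214.
Characteristic equation s² + 11s + 9.2K_p = 0 gives ζ = 11/(2√(9.2K_p)).
Setting ζ = 0.2214: √(9.2K_p) = 11/(2·0.2214) = 24.84, so K_p = 617/9.2 = 67.1.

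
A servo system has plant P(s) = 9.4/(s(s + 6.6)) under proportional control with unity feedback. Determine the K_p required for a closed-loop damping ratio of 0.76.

K_p = 2.01

Closed-loop characteristic equation: s² + 6.6s + K_p·9.4 = 0.
So ω_n = √(9.4K_p) and 2ζω_n = 6.6, giving ζ = 6.6/(2√(9.4K_p)).
Setting ζ = 0.76: √(9.4K_p) = 6.6/(2·0.76) = 4.342, so K_p = 18.85/9.4 = 2.01.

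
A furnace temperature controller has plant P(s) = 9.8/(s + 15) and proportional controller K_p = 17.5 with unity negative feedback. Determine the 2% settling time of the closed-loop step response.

T_s ≈ 0.0214 s

Closed-loop transfer function: T(s) = K_p·P(s)/(1 + K_p·P(s)) = 171.5/(s + 15 + 171.5) = 171.5/(s + 186.5).
Time constant τ = 1/186.5 = 0.005362 s, so the 2% settling time is about 4τ = 0.0214 s.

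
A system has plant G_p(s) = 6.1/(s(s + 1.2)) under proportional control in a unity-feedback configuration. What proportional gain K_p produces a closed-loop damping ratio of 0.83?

Closed-loop characteristic equation: s² + 1.2s + K_p·6.1 = 0.
So ω_n = √(6.1K_p) and 2ζω_n = 1.2, giving ζ = 1.2/(2√(6.1K_p)).
Setting ζ = 0.83: √(6.1K_p) = 1.2/(2·0.83) = 0.7229, so K_p = 0.5226/6.1 = 0.0857.

K_p = 0.0857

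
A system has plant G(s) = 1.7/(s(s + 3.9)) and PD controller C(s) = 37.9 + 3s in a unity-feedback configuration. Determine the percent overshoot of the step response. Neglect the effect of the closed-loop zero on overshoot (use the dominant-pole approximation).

Forward path: (37.9 + 3s)·1.7/(s(s+3.9)). The closed-loop characteristic equation is s² + (3.9 + 1.7·3)s + 1.7·37.9 = 0.
That is s² + 9s + 64.43 = 0, so ω_n = 8.027 rad/s and ζ = 9/(2·8.027) = 0.5606.
%OS = 100·exp(−πζ/√(1−ζ²)) = 11.9%.

11.9%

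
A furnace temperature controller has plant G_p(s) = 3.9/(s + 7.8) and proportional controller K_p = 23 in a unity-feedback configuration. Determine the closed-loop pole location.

Closed-loop transfer function: T(s) = K_p·G_p(s)/(1 + K_p·G_p(s)) = 89.7/(s + 7.8 + 89.7) = 89.7/(s + 97.5).
The closed-loop pole is at s = −97.5.

s = -97.5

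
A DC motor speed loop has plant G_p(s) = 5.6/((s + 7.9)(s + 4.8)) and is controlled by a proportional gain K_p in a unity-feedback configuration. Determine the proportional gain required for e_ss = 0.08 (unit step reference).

K_p = 77.9

The loop is type 0, so e_ss(step) = 1/(1 + K_pos) with K_pos = K_p·G_p(0).
G_p(0) = 0.1477. Require 1/(1 + K_p·0.1477) = 0.08, so 1 + 0.1477·K_p = 12.5.
K_p = (12.5 − 1)/0.1477 = 77.9.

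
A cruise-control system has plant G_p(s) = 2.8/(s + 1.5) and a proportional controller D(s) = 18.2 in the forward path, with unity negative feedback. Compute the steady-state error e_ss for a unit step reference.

0.0286

The loop is type 0. Static position error constant K_pos = D(0)·G_p(0) = 18.2·1.867 = 33.97.
Steady-state error to a unit step: e_ss = 1/(1+K_pos) = 1/34.97 = 0.0286.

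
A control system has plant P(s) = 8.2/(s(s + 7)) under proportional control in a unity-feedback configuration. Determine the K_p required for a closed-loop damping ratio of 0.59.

K_p = 4.29

Closed-loop characteristic equation: s² + 7s + K_p·8.2 = 0.
So ω_n = √(8.2K_p) and 2ζω_n = 7, giving ζ = 7/(2√(8.2K_p)).
Setting ζ = 0.59: √(8.2K_p) = 7/(2·0.59) = 5.932, so K_p = 35.19/8.2 = 4.29.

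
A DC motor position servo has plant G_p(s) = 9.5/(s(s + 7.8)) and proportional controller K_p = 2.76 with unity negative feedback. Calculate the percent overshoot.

2.49%

Closed-loop characteristic equation: s² + 7.8s + 26.22 = 0, so ω_n = 5.121 rad/s and ζ = 7.8/(2·5.121) = 0.7616.
%OS = 100·exp(−πζ/√(1−ζ²)) = 100·exp(−π·0.7616/√0.4199) = 2.49%.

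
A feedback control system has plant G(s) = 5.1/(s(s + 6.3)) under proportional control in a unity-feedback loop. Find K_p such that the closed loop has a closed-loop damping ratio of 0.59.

K_p = 5.59

Closed-loop characteristic equation: s² + 6.3s + K_p·5.1 = 0.
So ω_n = √(5.1K_p) and 2ζω_n = 6.3, giving ζ = 6.3/(2√(5.1K_p)).
Setting ζ = 0.59: √(5.1K_p) = 6.3/(2·0.59) = 5.339, so K_p = 28.5/5.1 = 5.59.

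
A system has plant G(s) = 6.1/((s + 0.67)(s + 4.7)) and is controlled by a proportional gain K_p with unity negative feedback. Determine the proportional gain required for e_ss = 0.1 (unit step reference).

K_p = 4.65

The loop is type 0, so e_ss(step) = 1/(1 + K_pos) with K_pos = K_p·G(0).
G(0) = 1.937. Require 1/(1 + K_p·1.937) = 0.1, so 1 + 1.937·K_p = 10.
K_p = (10 − 1)/1.937 = 4.65.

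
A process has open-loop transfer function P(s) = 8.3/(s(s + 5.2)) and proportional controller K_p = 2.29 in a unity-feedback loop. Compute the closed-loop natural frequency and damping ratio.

With unity feedback the closed-loop characteristic equation is s² + 5.2s + 2.29·8.3 = s² + 5.2s + 19.01 = 0.
Matching s² + 2ζω_n s + ω_n²: ω_n = √19.01 = 4.36 rad/s and 2ζω_n = 5.2, so ζ = 5.2/(2·4.36) = 0.596.

ω_n = 4.36 rad/s, ζ = 0.596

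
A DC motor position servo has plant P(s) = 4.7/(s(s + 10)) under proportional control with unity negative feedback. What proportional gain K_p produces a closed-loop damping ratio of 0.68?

K_p = 11.5

Closed-loop characteristic equation: s² + 10s + K_p·4.7 = 0.
So ω_n = √(4.7K_p) and 2ζω_n = 10, giving ζ = 10/(2√(4.7K_p)).
Setting ζ = 0.68: √(4.7K_p) = 10/(2·0.68) = 7.353, so K_p = 54.07/4.7 = 11.5.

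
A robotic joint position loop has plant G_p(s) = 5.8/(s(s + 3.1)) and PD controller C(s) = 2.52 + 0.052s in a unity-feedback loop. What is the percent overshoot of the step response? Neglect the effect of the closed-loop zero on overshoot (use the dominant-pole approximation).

Forward path: (2.52 + 0.052s)·5.8/(s(s+3.1)). The closed-loop characteristic equation is s² + (3.1 + 5.8·0.052)s + 5.8·2.52 = 0.
That is s² + 3.402s + 14.62 = 0, so ω_n = 3.823 rad/s and ζ = 3.402/(2·3.823) = 0.4449.
%OS = 100·exp(−πζ/√(1−ζ²)) = 21%.

21%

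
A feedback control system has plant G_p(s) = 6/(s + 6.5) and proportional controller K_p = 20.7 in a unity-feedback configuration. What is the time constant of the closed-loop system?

Closed-loop transfer function: T(s) = K_p·G_p(s)/(1 + K_p·G_p(s)) = 124.2/(s + 6.5 + 124.2) = 124.2/(s + 130.7).
Time constant τ = 1/130.7 = 0.00765 s.

τ = 0.00765 s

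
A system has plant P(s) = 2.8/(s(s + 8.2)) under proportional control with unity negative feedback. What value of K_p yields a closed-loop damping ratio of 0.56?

Closed-loop characteristic equation: s² + 8.2s + K_p·2.8 = 0.
So ω_n = √(2.8K_p) and 2ζω_n = 8.2, giving ζ = 8.2/(2√(2.8K_p)).
Setting ζ = 0.56: √(2.8K_p) = 8.2/(2·0.56) = 7.321, so K_p = 53.6/2.8 = 19.1.

K_p = 19.1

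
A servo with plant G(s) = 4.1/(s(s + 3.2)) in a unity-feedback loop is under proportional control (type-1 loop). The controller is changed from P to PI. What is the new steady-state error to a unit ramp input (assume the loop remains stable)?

0

The integrator raises the loop to type 2, so K_v → ∞ and e_ss to a ramp is zero.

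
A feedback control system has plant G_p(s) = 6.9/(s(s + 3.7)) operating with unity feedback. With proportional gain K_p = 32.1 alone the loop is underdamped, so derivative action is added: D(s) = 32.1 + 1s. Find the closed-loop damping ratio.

Forward path: (32.1 + 1s)·6.9/(s(s+3.7)). The closed-loop characteristic equation is s² + (3.7 + 6.9·1)s + 6.9·32.1 = 0.
That is s² + 10.6s + 221.5 = 0, so ω_n = 14.88 rad/s and ζ = 10.6/(2·14.88) = 0.3561.

ζ = 0.356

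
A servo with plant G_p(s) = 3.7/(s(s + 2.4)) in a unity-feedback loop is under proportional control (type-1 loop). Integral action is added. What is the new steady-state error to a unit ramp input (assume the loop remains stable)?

The integrator raises the loop to type 2, so K_v → ∞ and e_ss to a ramp is zero.

0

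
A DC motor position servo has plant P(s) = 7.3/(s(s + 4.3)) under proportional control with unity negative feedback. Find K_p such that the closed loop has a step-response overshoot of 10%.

From %OS = 100·exp(−πζ/√(1−ζ²)) = 10%, ζ = −ln(0.1)/√(π²+ln²(0.1)) = 0.5912.
Characteristic equation s² + 4.3s + 7.3K_p = 0 gives ζ = 4.3/(2√(7.3K_p)).
Setting ζ = 0.5912: √(7.3K_p) = 4.3/(2·0.5912) = 3.637, so K_p = 13.23/7.3 = 1.81.

K_p = 1.81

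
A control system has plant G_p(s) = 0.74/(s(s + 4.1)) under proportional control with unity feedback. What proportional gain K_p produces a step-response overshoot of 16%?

From %OS = 100·exp(−πζ/√(1−ζ²)) = 16%, ζ = −ln(0.16)/√(π²+ln²(0.16)) = 0.5039.
Characteristic equation s² + 4.1s + 0.74K_p = 0 gives ζ = 4.1/(2√(0.74K_p)).
Setting ζ = 0.5039: √(0.74K_p) = 4.1/(2·0.5039) = 4.069, so K_p = 16.55/0.74 = 22.4.

K_p = 22.4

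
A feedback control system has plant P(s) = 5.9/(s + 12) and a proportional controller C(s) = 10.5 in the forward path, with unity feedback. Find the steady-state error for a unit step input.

0.162

The loop is type 0. Static position error constant K_pos = C(0)·P(0) = 10.5·0.4917 = 5.163.
Steady-state error to a unit step: e_ss = 1/(1+K_pos) = 1/6.163 = 0.162.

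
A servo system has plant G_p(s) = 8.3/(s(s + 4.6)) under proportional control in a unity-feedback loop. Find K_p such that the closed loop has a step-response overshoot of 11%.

K_p = 1.93

From %OS = 100·exp(−πζ/√(1−ζ²)) = 11%, ζ = −ln(0.11)/√(π²+ln²(0.11)) = 0.5749.
Characteristic equation s² + 4.6s + 8.3K_p = 0 gives ζ = 4.6/(2√(8.3K_p)).
Setting ζ = 0.5749: √(8.3K_p) = 4.6/(2·0.5749) = 4.001, so K_p = 16.01/8.3 = 1.93.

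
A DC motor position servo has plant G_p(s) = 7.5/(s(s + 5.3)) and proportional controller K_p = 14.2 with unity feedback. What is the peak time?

T_p = 0.315 s

Closed-loop characteristic equation: s² + 5.3s + 106.5 = 0, so ω_n = 10.32 rad/s and ζ = 5.3/(2·10.32) = 0.2568.
Damped frequency ω_d = ω_n√(1−ζ²) = 9.974 rad/s, so peak time T_p = π/ω_d = 0.315 s.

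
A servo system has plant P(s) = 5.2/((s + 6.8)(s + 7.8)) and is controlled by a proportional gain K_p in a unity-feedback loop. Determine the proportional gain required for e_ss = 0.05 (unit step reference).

For a type-0 loop with proportional control, e_ss = 1/(1 + K_p·P(0)).
P(0) = 0.09804. Require 1/(1 + K_p·0.09804) = 0.05, so 1 + 0.09804·K_p = 20.
K_p = (20 − 1)/0.09804 = 194.

K_p = 194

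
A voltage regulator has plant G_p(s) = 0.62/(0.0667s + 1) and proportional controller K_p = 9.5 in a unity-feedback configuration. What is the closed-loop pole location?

Closed loop: T(s) = K_p·G_p/(1+K_p·G_p) = 5.89/(0.0667s + 1 + 5.89), with pole at s = −(1 + 5.89)/0.0667 = −103.3.

s = -103.3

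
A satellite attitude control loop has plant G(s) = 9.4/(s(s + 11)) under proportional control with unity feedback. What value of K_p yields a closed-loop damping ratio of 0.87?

K_p = 4.25

Closed-loop characteristic equation: s² + 11s + K_p·9.4 = 0.
So ω_n = √(9.4K_p) and 2ζω_n = 11, giving ζ = 11/(2√(9.4K_p)).
Setting ζ = 0.87: √(9.4K_p) = 11/(2·0.87) = 6.322, so K_p = 39.97/9.4 = 4.25.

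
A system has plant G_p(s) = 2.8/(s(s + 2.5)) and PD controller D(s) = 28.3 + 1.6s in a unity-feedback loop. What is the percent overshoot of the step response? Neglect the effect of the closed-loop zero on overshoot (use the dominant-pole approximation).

26.2%

Forward path: (28.3 + 1.6s)·2.8/(s(s+2.5)). The closed-loop characteristic equation is s² + (2.5 + 2.8·1.6)s + 2.8·28.3 = 0.
That is s² + 6.98s + 79.24 = 0, so ω_n = 8.902 rad/s and ζ = 6.98/(2·8.902) = 0.3921.
%OS = 100·exp(−πζ/√(1−ζ²)) = 26.2%.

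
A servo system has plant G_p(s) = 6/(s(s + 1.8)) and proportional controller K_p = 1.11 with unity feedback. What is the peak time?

From 1 + K_pG_p(s) = 0: s² + 1.8s + 6.66 = 0 ⇒ ω_n = 2.581, ζ = 0.3487.
Damped frequency ω_d = ω_n√(1−ζ²) = 2.419 rad/s, so peak time T_p = π/ω_d = 1.3 s.

T_p = 1.3 s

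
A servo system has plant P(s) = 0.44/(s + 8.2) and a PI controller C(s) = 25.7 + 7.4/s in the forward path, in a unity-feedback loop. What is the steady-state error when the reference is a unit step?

The open loop C(s)P(s) has a pole at the origin (type 1), so the static position error constant is infinite and e_ss = 1/(1+∞) = 0.

0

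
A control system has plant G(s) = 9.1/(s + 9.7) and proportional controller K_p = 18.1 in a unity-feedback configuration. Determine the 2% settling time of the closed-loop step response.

T_s ≈ 0.0229 s

Closed-loop transfer function: T(s) = K_p·G(s)/(1 + K_p·G(s)) = 164.7/(s + 9.7 + 164.7) = 164.7/(s + 174.4).
Time constant τ = 1/174.4 = 0.005734 s, so the 2% settling time is about 4τ = 0.0229 s.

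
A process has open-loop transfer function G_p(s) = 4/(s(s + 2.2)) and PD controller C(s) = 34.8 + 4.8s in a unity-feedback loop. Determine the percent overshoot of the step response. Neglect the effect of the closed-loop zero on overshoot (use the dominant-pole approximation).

0.116%

Forward path: (34.8 + 4.8s)·4/(s(s+2.2)). The closed-loop characteristic equation is s² + (2.2 + 4·4.8)s + 4·34.8 = 0.
That is s² + 21.4s + 139.2 = 0, so ω_n = 11.8 rad/s and ζ = 21.4/(2·11.8) = 0.9069.
%OS = 100·exp(−πζ/√(1−ζ²)) = 0.116%.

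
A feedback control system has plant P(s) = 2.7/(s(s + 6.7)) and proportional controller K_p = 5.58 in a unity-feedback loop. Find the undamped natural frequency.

ω_n = 3.88 rad/s

With unity feedback the closed-loop characteristic equation is s² + 6.7s + 5.58·2.7 = s² + 6.7s + 15.07 = 0.
So ω_n² = 15.07 ⇒ ω_n = 3.881 rad/s, and ζ = 6.7/(2ω_n) = 0.863.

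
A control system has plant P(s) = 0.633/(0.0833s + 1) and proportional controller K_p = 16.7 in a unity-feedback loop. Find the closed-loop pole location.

s = -138.9

Closed loop: T(s) = K_p·P/(1+K_p·P) = 10.57/(0.0833s + 1 + 10.57), with pole at s = −(1 + 10.57)/0.0833 = −138.9.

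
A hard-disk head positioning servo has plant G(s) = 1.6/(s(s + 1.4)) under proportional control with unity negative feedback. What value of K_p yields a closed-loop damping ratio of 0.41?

K_p = 1.82

Closed-loop characteristic equation: s² + 1.4s + K_p·1.6 = 0.
So ω_n = √(1.6K_p) and 2ζω_n = 1.4, giving ζ = 1.4/(2√(1.6K_p)).
Setting ζ = 0.41: √(1.6K_p) = 1.4/(2·0.41) = 1.707, so K_p = 2.915/1.6 = 1.82.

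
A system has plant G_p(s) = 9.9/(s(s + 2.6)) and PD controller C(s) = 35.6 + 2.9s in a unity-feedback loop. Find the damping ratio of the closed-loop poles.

ζ = 0.834

Forward path: (35.6 + 2.9s)·9.9/(s(s+2.6)). The closed-loop characteristic equation is s² + (2.6 + 9.9·2.9)s + 9.9·35.6 = 0.
That is s² + 31.31s + 352.4 = 0, so ω_n = 18.77 rad/s and ζ = 31.31/(2·18.77) = 0.8339.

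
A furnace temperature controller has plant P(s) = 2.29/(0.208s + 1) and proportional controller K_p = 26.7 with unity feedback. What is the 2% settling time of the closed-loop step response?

Closed loop: T(s) = K_p·P/(1+K_p·P) = 61.14/(0.208s + 1 + 61.14), with pole at s = −(1 + 61.14)/0.208 = −298.8.
τ = 1/298.8 = 0.003347 s, so 2% settling time ≈ 4τ = 0.0134 s.

T_s ≈ 0.0134 s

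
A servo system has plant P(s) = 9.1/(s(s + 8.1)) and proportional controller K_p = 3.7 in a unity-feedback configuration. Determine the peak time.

Closed-loop characteristic equation: s² + 8.1s + 33.67 = 0, so ω_n = 5.803 rad/s and ζ = 8.1/(2·5.803) = 0.698.
Damped frequency ω_d = ω_n√(1−ζ²) = 4.155 rad/s, so peak time T_p = π/ω_d = 0.756 s.

T_p = 0.756 s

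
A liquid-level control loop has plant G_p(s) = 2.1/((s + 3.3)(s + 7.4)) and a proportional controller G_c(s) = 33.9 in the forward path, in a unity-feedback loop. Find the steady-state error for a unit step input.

0.255

The loop is type 0. Static position error constant K_pos = G_c(0)·G_p(0) = 33.9·0.086 = 2.915.
Steady-state error to a unit step: e_ss = 1/(1+K_pos) = 1/3.915 = 0.255.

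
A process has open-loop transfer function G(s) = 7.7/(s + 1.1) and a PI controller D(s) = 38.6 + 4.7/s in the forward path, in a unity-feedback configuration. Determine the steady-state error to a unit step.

The open loop D(s)G(s) has a pole at the origin (type 1), so the static position error constant is infinite and e_ss = 1/(1+∞) = 0.

0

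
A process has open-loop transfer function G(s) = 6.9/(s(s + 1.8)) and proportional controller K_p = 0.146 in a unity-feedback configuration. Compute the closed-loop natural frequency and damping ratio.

The closed-loop denominator is s(s+1.8) + 0.146·6.9 = s² + 1.8s + 1.007.
So ω_n² = 1.007 ⇒ ω_n = 1.004 rad/s, and ζ = 1.8/(2ω_n) = 0.897.

ω_n = 1 rad/s, ζ = 0.897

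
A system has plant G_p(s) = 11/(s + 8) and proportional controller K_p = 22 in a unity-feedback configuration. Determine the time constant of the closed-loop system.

τ = 0.004 s

Closed-loop transfer function: T(s) = K_p·G_p(s)/(1 + K_p·G_p(s)) = 242/(s + 8 + 242) = 242/(s + 250).
Time constant τ = 1/250 = 0.004 s.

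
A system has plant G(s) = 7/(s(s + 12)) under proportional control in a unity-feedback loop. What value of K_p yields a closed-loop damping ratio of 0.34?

K_p = 44.5

Closed-loop characteristic equation: s² + 12s + K_p·7 = 0.
So ω_n = √(7K_p) and 2ζω_n = 12, giving ζ = 12/(2√(7K_p)).
Setting ζ = 0.34: √(7K_p) = 12/(2·0.34) = 17.65, so K_p = 311.4/7 = 44.5.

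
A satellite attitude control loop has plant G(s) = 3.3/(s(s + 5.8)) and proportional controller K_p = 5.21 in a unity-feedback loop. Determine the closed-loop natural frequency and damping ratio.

The closed-loop denominator is s(s+5.8) + 5.21·3.3 = s² + 5.8s + 17.19.
So ω_n² = 17.19 ⇒ ω_n = 4.146 rad/s, and ζ = 5.8/(2ω_n) = 0.699.

ω_n = 4.15 rad/s, ζ = 0.699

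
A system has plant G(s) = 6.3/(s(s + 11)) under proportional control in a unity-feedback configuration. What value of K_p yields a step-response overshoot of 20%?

From %OS = 100·exp(−πζ/√(1−ζ²)) = 20%, ζ = −ln(0.2)/√(π²+ln²(0.2)) = 0.4559.
Characteristic equation s² + 11s + 6.3K_p = 0 gives ζ = 11/(2√(6.3K_p)).
Setting ζ = 0.4559: √(6.3K_p) = 11/(2·0.4559) = 12.06, so K_p = 145.5/6.3 = 23.1.

K_p = 23.1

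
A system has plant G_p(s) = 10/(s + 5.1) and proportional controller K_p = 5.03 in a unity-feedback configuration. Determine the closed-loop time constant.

Closed-loop transfer function: T(s) = K_p·G_p(s)/(1 + K_p·G_p(s)) = 50.3/(s + 5.1 + 50.3) = 50.3/(s + 55.4).
Time constant τ = 1/55.4 = 0.0181 s.

τ = 0.0181 s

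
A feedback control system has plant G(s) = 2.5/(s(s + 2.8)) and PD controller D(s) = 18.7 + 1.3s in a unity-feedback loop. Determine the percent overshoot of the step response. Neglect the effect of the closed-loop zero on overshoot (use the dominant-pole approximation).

Forward path: (18.7 + 1.3s)·2.5/(s(s+2.8)). The closed-loop characteristic equation is s² + (2.8 + 2.5·1.3)s + 2.5·18.7 = 0.
That is s² + 6.05s + 46.75 = 0, so ω_n = 6.837 rad/s and ζ = 6.05/(2·6.837) = 0.4424.
%OS = 100·exp(−πζ/√(1−ζ²)) = 21.2%.

21.2%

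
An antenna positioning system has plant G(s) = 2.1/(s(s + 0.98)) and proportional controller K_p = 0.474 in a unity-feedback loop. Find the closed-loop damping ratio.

1 + K_p·G(s) = 0 gives s² + 0.98s + 0.9954 = 0.
So ω_n² = 0.9954 ⇒ ω_n = 0.9977 rad/s, and ζ = 0.98/(2ω_n) = 0.491.

ζ = 0.491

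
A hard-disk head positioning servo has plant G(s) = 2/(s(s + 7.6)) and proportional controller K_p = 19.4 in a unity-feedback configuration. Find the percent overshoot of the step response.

8.9%

The closed-loop denominator s² + 7.6s + 38.8 gives ω_n = √38.8 = 6.229 and ζ = 7.6/(2ω_n) = 0.6101.
%OS = 100·exp(−πζ/√(1−ζ²)) = 100·exp(−π·0.6101/√0.6278) = 8.9%.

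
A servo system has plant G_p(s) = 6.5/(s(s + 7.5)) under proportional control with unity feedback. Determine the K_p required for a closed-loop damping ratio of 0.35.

Closed-loop characteristic equation: s² + 7.5s + K_p·6.5 = 0.
So ω_n = √(6.5K_p) and 2ζω_n = 7.5, giving ζ = 7.5/(2√(6.5K_p)).
Setting ζ = 0.35: √(6.5K_p) = 7.5/(2·0.35) = 10.71, so K_p = 114.8/6.5 = 17.7.

K_p = 17.7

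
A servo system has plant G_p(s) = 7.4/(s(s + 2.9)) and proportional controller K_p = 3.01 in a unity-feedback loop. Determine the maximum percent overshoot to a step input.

36.3%

Closed-loop characteristic equation: s² + 2.9s + 22.27 = 0, so ω_n = 4.72 rad/s and ζ = 2.9/(2·4.72) = 0.3072.
%OS = 100·exp(−πζ/√(1−ζ²)) = 100·exp(−π·0.3072/√0.9056) = 36.3%.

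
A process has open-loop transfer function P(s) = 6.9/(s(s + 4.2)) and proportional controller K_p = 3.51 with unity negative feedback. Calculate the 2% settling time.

T_s ≈ 1.9 s

The closed-loop denominator s² + 4.2s + 24.22 gives ω_n = √24.22 = 4.921 and ζ = 4.2/(2ω_n) = 0.4267.
2% settling time T_s ≈ 4/(ζω_n) = 4/2.1 = 1.9 s.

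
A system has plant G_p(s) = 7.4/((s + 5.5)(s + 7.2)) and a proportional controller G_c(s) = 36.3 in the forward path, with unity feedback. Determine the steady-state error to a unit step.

The loop is type 0. Static position error constant K_pos = G_c(0)·G_p(0) = 36.3·0.1869 = 6.783.
Steady-state error to a unit step: e_ss = 1/(1+K_pos) = 1/7.783 = 0.128.

0.128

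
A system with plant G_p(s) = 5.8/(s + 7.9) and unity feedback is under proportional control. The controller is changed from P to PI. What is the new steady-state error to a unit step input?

0

The integrator makes K_pos = lim_{s→0} C(s)G(s) infinite, so e_ss = 1/(1+K_pos) = 0.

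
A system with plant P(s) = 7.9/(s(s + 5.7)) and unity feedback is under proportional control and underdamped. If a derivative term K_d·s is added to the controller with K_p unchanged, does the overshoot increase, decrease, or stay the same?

decrease

With PD the characteristic equation becomes s² + (a + K·K_d)s + K·K_p = 0; the damping term grows, ζ rises, overshoot falls.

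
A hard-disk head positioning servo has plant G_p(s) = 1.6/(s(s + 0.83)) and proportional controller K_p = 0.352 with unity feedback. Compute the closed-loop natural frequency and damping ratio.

ω_n = 0.75 rad/s, ζ = 0.553

With unity feedback the closed-loop characteristic equation is s² + 0.83s + 0.352·1.6 = s² + 0.83s + 0.5632 = 0.
Matching s² + 2ζω_n s + ω_n²: ω_n = √0.5632 = 0.7505 rad/s and 2ζω_n = 0.83, so ζ = 0.83/(2·0.7505) = 0.553.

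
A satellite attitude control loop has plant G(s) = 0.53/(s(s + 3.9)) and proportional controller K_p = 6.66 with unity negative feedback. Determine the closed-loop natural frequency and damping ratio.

ω_n = 1.88 rad/s, ζ = 1.04

The closed-loop denominator is s(s+3.9) + 6.66·0.53 = s² + 3.9s + 3.53.
So ω_n² = 3.53 ⇒ ω_n = 1.879 rad/s, and ζ = 3.9/(2ω_n) = 1.04.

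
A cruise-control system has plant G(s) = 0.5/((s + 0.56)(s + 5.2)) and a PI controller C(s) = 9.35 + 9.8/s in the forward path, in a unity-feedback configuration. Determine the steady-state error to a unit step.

The open loop C(s)G(s) has a pole at the origin (type 1), so the static position error constant is infinite and e_ss = 1/(1+∞) = 0.

0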